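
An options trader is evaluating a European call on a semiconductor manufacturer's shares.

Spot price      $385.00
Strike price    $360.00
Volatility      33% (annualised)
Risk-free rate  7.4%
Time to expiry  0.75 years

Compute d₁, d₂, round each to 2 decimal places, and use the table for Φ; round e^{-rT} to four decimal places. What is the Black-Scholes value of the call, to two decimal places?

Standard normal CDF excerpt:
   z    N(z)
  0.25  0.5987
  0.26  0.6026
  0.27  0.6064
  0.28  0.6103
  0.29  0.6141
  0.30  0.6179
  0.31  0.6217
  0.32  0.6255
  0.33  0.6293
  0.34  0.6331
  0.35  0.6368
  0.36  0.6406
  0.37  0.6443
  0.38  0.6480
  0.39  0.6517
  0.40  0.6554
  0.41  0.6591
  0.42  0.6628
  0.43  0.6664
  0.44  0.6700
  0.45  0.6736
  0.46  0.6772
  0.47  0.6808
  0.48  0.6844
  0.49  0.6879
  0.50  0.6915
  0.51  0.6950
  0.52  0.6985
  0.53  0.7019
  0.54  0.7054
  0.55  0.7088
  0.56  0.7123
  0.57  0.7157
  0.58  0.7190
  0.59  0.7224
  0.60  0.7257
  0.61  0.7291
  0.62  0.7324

σ√T = 0.33·√0.75 = 0.2858
ln(S/K) + (r + σ²/2)T = ln(385/360) + (0.074 + 0.33²/2)·0.75 = 0.0671 + 0.0963 = 0.1635
d₁ = 0.1635 / 0.2858 = 0.5720 → 0.57
d₂ = d₁ − σ√T = 0.5720 − 0.2858 = 0.2862 → 0.29
e^(−rT) = e^(−0.074·0.75) = 0.9460
C = 385·N(0.57) − 360·0.9460·N(0.29) = 385·0.7157 − 360·0.9460·0.6141 = 275.5445 − 209.1379 = 66.4066

$66.41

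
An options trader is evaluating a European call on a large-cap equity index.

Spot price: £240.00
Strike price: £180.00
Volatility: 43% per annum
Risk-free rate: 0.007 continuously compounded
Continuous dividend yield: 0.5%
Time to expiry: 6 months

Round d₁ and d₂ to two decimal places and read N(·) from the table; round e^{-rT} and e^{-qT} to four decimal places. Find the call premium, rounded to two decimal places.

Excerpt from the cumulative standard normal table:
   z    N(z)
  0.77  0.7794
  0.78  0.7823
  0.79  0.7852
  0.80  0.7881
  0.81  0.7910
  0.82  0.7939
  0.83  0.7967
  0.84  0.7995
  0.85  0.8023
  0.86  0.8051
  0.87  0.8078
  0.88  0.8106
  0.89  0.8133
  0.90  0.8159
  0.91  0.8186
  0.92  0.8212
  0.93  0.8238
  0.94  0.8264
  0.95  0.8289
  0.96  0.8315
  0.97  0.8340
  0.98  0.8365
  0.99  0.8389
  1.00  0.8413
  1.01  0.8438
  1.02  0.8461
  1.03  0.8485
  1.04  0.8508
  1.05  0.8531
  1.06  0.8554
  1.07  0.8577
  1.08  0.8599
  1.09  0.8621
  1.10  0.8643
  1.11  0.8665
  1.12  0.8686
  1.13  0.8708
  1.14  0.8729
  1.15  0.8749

σ√T = 0.43·√0.5 = 0.3041
d₁ = [ln(240/180) + (0.007 − 0.005 + ½·0.43²)·0.5] / (σ√T) = (0.2877 + 0.0472) / 0.3041 = 1.1015 which rounds to 1.10
d₂ = 1.1015 − 0.3041 = 0.7974 which rounds to 0.80
e^(−qT) = e^(−0.005·0.5) = 0.9975;  e^(−rT) = e^(−0.007·0.5) = 0.9965
C = 240·0.9975·N(1.10) − 180·0.9965·N(0.80) = 240·0.9975·0.8643 − 180·0.9965·0.7881 = 206.9134 − 141.3615 = 65.5519

£65.55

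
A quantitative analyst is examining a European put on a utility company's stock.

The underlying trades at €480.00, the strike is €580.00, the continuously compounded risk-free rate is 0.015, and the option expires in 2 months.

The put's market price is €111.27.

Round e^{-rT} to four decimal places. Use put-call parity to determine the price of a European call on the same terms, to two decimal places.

e^(−rT) = e^(−0.015·0.1667) = 0.9975
Put-call parity: C − P = S − K·e^(−rT) = 480 − 580·0.9975 = 480 − 578.5500 = -98.5500
C = P + (C − P) = 111.27 + (-98.5500) = 12.7200

€12.72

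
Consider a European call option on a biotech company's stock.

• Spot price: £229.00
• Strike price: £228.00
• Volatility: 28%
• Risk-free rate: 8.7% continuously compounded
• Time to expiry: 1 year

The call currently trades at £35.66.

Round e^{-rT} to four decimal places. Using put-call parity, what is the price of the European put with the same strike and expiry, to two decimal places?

exp(−rT) = exp(−0.087·1) = 0.9167
Put-call parity: C − P = S − K·e^(−rT) = 229 − 228·0.9167 = 229 − 209.0076 = 19.9924
P = C − (C − P) = 35.66 − (19.9924) = 15.6676

£15.67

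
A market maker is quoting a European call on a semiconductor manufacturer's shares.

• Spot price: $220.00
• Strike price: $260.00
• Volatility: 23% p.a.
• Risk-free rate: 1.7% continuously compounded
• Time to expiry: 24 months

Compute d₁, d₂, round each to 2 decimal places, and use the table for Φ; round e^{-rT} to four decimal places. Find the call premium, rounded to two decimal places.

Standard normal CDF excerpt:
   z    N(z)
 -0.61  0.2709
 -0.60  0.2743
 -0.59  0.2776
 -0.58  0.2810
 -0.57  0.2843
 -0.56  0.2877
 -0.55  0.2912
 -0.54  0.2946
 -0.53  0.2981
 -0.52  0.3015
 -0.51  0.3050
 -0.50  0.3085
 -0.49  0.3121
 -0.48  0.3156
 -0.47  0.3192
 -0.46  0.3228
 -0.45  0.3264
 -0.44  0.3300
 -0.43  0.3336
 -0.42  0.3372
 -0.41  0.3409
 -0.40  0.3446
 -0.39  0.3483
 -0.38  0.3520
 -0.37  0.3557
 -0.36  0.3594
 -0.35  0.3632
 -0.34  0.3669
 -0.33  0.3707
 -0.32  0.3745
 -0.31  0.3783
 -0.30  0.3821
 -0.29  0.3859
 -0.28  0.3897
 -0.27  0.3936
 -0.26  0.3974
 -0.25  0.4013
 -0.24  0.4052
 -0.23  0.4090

$16.84

σ√T = 0.23·√2 = 0.3253
d₁ = [ln(220/260) + (0.017 + ½·0.23²)·2] / (σ√T) = (-0.1671 + 0.0869) / 0.3253 = -0.2464 ⇒ -0.25
d₂ = -0.2464 − 0.3253 = -0.5717 ⇒ -0.57
exp(−rT) = exp(−0.017·2) = 0.9666
C = 220·N(-0.25) − 260·0.9666·N(-0.57) = 220·0.4013 − 260·0.9666·0.2843 = 88.2860 − 71.4491 = 16.8369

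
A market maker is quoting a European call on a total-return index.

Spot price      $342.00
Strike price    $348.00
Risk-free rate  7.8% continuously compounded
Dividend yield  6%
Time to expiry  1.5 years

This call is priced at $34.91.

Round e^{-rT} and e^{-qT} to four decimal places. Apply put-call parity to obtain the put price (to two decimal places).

$31.94

exp(−qT) = exp(−0.06·1.5) = 0.9139;  exp(−rT) = exp(−0.078·1.5) = 0.8896
Put-call parity: C − P = S·e^(−qT) − K·e^(−rT) = 342·0.9139 − 348·0.8896 = 312.5538 − 309.5808 = 2.9730
P = C − (C − P) = 34.91 − (2.9730) = 31.9370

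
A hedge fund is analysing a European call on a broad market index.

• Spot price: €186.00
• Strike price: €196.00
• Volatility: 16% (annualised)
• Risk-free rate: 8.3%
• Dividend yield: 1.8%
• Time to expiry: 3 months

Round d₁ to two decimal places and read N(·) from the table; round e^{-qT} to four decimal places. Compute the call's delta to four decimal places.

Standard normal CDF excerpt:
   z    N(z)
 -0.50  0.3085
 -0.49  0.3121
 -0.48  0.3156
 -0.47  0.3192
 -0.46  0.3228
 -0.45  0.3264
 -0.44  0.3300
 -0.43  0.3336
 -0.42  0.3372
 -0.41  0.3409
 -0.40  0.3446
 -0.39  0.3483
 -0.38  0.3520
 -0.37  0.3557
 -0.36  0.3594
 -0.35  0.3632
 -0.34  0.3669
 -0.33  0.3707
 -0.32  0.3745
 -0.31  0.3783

σ√T = 0.16 × 0.5000 = 0.0800
d₁ = [ln(186/196) + (0.083 − 0.018 + ½·0.16²)·0.25] / (σ√T) = (-0.0524 + 0.0195) / 0.0800 = -0.4115 ≈ -0.41
N(d₁) = N(-0.41) = 0.3409
Δ_call = e^(−qT)·N(d₁) = 0.9955·0.3409 = 0.3394

0.3394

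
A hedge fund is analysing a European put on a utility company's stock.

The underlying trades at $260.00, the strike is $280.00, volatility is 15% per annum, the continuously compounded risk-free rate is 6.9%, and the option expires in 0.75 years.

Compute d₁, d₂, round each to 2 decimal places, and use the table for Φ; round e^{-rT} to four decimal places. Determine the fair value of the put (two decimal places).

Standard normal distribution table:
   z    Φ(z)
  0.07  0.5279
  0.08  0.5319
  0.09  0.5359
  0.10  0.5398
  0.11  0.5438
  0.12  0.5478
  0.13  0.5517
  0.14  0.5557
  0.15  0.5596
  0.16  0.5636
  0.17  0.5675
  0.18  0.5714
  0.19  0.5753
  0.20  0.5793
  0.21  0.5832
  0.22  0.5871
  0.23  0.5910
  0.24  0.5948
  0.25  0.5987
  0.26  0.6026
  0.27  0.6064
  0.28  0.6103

σ√T = 0.15·√0.75 = 0.1299
d₁ = [ln(260/280) + (0.069 + 0.15²/2)·0.75] / 0.1299 = [-0.0741 + 0.0602] / 0.1299 = -0.1072 ≈ -0.11
d₂ = d₁ − σ√T = -0.1072 − 0.1299 = -0.2371 ≈ -0.24
e^(−rT) = e^(−0.069·0.75) = 0.9496
N(−d₂) = N(0.24) = 0.5948;  N(−d₁) = N(0.11) = 0.5438
P = 280·0.9496·0.5948 − 260·0.5438 = 158.1502 − 141.3880 = 16.7622

$16.76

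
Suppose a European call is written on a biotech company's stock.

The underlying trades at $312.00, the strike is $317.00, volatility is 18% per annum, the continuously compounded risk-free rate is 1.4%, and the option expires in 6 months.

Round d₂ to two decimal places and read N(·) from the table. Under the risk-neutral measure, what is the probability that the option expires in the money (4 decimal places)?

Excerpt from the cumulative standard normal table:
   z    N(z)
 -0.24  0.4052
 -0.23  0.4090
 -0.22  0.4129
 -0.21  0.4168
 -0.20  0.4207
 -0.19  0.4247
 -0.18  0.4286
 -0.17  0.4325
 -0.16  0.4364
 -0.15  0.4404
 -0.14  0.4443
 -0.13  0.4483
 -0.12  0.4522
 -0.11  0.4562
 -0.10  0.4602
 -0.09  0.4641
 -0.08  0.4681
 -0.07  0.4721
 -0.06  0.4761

σ√T = 0.18·√0.5 = 0.1273
d₁ = [ln(312/317) + (0.014 + ½·0.18²)·0.5] / (σ√T) = (-0.0159 + 0.0151) / 0.1273 = -0.0063 → -0.01
d₂ = -0.0063 − 0.1273 = -0.1336 → -0.13
Pr(exercise) under Q = N(d₂) = 0.4483

0.4483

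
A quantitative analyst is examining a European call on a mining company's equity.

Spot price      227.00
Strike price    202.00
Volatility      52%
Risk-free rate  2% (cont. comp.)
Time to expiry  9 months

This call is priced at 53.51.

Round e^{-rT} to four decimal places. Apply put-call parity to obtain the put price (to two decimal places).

25.50

exp(−rT) = exp(−0.02·0.75) = 0.9851
Put-call parity: C − P = S − K·e^(−rT) = 227 − 202·0.9851 = 227 − 198.9902 = 28.0098
P = C − (C − P) = 53.51 − (28.0098) = 25.5002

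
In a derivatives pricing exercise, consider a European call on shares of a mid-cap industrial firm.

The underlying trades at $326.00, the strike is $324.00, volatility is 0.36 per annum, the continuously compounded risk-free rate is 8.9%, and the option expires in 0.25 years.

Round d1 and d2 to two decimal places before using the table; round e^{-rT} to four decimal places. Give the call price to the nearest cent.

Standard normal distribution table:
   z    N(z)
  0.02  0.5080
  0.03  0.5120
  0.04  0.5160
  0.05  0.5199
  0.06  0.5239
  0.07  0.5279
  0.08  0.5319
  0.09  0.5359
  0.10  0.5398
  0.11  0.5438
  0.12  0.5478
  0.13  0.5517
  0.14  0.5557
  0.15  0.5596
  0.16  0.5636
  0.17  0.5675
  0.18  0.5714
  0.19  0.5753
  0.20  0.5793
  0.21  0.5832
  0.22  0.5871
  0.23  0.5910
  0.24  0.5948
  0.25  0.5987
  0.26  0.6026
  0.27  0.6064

T = 0.25;  σ√T = 0.1800
ln(S/K) + (r + σ²/2)T = ln(326/324) + (0.089 + 0.36²/2)·0.25 = 0.0062 + 0.0384 = 0.0446
d₁ = 0.0446 / 0.1800 = 0.2478 → 0.25
d₂ = d₁ − σ√T = 0.2478 − 0.1800 = 0.0678 → 0.07
exp(−rT) = exp(−0.089·0.25) = 0.9780
N(d₁) = N(0.25) = 0.5987;  N(d₂) = N(0.07) = 0.5279
C = 326·0.5987 − 324·0.9780·0.5279 = 195.1762 − 167.2767 = 27.8995

$27.90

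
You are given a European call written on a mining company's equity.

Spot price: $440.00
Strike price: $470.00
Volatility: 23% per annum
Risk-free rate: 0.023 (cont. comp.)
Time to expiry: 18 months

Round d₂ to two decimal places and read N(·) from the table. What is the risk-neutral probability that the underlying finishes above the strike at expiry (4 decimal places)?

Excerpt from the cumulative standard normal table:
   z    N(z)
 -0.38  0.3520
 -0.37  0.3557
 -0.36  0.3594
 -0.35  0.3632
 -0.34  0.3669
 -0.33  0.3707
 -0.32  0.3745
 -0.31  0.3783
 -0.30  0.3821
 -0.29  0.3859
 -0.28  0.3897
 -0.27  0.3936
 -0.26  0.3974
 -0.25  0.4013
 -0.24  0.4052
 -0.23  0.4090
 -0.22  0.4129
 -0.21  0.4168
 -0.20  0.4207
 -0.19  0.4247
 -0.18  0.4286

σ√T = 0.23·√1.5 = 0.2817
ln(S/K) + (r + σ²/2)T = ln(440/470) + (0.023 + 0.23²/2)·1.5 = -0.0660 + 0.0742 = 0.0082
d₁ = 0.0082 / 0.2817 = 0.0292 ⇒ 0.03
d₂ = d₁ − σ√T = 0.0292 − 0.2817 = -0.2525 ⇒ -0.25
Pr(exercise) under Q = N(d₂) = 0.4013

0.4013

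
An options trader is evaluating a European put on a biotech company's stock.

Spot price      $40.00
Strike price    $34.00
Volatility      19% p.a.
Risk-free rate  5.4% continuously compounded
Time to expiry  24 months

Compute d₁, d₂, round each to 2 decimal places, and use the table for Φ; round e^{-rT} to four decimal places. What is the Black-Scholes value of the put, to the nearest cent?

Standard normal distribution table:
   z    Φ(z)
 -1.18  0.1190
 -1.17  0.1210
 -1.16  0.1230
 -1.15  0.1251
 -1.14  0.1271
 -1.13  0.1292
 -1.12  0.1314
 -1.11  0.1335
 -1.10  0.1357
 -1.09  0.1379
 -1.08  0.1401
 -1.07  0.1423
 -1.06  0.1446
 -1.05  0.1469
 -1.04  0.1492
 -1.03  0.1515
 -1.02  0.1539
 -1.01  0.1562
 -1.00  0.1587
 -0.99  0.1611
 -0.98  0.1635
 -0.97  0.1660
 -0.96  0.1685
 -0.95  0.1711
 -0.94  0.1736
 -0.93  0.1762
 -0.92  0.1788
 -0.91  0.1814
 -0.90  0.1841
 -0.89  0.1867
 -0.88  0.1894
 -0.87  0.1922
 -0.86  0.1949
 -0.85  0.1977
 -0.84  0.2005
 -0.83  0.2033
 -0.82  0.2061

σ√T = 0.19 × 1.4142 = 0.2687
ln(S/K) + (r + σ²/2)T = ln(40/34) + (0.054 + 0.19²/2)·2 = 0.1625 + 0.1441 = 0.3066
d₁ = 0.3066 / 0.2687 = 1.1411 which rounds to 1.14
d₂ = d₁ − σ√T = 1.1411 − 0.2687 = 0.8724 which rounds to 0.87
e^(−rT) = e^(−0.054·2) = 0.8976
N(−d₂) = N(-0.87) = 0.1922;  N(−d₁) = N(-1.14) = 0.1271
P = 34·0.8976·0.1922 − 40·0.1271 = 5.8656 − 5.0840 = 0.7816

$0.78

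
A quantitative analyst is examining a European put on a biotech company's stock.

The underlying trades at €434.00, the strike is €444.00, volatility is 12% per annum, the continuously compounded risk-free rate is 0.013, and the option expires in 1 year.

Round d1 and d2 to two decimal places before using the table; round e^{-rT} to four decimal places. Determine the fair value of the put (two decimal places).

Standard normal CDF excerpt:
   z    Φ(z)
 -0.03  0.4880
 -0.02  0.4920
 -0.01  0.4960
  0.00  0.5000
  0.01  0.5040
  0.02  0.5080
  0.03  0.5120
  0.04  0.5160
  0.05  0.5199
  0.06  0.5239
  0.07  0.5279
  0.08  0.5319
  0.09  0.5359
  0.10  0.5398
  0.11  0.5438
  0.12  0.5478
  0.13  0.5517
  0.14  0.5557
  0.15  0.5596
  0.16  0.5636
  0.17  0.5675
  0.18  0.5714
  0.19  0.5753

σ√T = 0.12·√1 = 0.1200
d₁ = [ln(434/444) + (0.013 + ½·0.12²)·1] / (σ√T) = (-0.0228 + 0.0202) / 0.1200 = -0.0215 ⇒ -0.02
d₂ = -0.0215 − 0.1200 = -0.1415 ⇒ -0.14
exp(−rT) = exp(−0.013·1) = 0.9871
N(−d₂) = N(0.14) = 0.5557;  N(−d₁) = N(0.02) = 0.5080
P = 444·0.9871·0.5557 − 434·0.5080 = 243.5480 − 220.4720 = 23.0760

€23.08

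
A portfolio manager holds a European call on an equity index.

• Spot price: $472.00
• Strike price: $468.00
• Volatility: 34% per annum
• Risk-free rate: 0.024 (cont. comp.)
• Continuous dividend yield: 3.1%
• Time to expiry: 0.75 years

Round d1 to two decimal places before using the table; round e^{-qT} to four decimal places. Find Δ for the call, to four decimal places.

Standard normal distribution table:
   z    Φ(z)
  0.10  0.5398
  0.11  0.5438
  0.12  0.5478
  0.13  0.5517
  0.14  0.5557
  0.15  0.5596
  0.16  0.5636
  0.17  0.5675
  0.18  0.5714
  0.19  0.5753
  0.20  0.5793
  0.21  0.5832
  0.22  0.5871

0.5506

T = 0.75;  σ√T = 0.2944
d₁ = [ln(472/468) + (0.024 − 0.031 + 0.34²/2)·0.75] / 0.2944 = [0.0085 + 0.0381] / 0.2944 = 0.1583 ≈ 0.16
N(d₁) = N(0.16) = 0.5636
Δ_call = e^(−qT)·N(d₁) = 0.9770·0.5636 = 0.5506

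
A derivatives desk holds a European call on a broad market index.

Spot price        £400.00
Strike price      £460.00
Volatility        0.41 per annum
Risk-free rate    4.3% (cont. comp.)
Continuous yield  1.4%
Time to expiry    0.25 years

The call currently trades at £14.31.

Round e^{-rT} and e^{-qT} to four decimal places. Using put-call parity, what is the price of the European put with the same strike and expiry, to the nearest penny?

e^(−qT) = e^(−0.014·0.25) = 0.9965;  e^(−rT) = e^(−0.043·0.25) = 0.9893
Put-call parity: C − P = S·e^(−qT) − K·e^(−rT) = 400·0.9965 − 460·0.9893 = 398.6000 − 455.0780 = -56.4780
P = C − (C − P) = 14.31 − (-56.4780) = 70.7880

£70.79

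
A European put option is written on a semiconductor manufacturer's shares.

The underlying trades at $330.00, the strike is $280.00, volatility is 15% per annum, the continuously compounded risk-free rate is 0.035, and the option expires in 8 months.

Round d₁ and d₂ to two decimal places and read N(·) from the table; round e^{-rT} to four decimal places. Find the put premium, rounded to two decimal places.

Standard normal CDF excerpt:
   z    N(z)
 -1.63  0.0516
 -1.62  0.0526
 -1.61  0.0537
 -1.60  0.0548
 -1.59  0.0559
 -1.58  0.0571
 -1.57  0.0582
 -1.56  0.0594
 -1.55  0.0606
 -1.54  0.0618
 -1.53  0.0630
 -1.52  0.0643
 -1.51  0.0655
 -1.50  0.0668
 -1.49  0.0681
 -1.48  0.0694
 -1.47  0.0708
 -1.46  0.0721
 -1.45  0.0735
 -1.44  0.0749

$0.92

σ√T = 0.15·√0.6667 = 0.1225
d₁ = [ln(330/280) + (0.035 + ½·0.15²)·0.6667] / (σ√T) = (0.1643 + 0.0308) / 0.1225 = 1.5933 ≈ 1.59
d₂ = 1.5933 − 0.1225 = 1.4708 ≈ 1.47
exp(−rT) = exp(−0.035·0.6667) = 0.9769
N(−d₂) = N(-1.47) = 0.0708;  N(−d₁) = N(-1.59) = 0.0559
P = 280·0.9769·0.0708 − 330·0.0559 = 19.3661 − 18.4470 = 0.9191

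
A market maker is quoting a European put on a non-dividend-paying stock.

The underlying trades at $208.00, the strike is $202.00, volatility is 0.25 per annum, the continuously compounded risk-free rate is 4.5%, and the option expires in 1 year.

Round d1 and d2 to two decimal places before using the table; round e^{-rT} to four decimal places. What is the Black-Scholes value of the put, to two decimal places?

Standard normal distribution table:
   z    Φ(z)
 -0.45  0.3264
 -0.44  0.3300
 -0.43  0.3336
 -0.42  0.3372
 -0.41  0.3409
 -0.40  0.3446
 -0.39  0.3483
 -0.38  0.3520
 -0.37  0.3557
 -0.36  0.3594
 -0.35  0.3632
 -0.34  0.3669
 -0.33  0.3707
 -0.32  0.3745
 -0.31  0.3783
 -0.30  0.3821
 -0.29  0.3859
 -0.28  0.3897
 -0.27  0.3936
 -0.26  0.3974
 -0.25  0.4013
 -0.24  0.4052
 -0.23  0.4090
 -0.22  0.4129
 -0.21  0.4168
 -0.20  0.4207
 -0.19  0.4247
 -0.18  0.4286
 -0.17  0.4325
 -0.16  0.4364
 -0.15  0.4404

$13.38

T = 1;  σ√T = 0.2500
d₁ = [ln(208/202) + (0.045 + ½·0.25²)·1] / (σ√T) = (0.0293 + 0.0762) / 0.2500 = 0.4221 ⇒ 0.42
d₂ = 0.4221 − 0.2500 = 0.1721 ⇒ 0.17
exp(−rT) = exp(−0.045·1) = 0.9560
P = 202·0.9560·N(-0.17) − 208·N(-0.42) = 202·0.9560·0.4325 − 208·0.3372 = 83.5209 − 70.1376 = 13.3833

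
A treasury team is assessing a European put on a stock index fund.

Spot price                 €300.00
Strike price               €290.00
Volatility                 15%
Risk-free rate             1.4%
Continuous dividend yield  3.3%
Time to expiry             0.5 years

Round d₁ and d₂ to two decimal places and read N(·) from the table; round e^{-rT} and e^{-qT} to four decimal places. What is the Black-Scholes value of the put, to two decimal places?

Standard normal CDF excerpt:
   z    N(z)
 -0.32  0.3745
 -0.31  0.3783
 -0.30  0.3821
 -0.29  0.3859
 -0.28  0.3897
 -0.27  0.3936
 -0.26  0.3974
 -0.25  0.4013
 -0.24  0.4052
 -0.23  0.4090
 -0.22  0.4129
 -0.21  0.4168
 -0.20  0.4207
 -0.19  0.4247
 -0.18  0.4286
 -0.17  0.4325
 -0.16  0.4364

€8.43

T = 0.5;  σ√T = 0.1061
ln(S/K) + (r − q + σ²/2)T = ln(300/290) + (0.014 − 0.033 + 0.15²/2)·0.5 = 0.0339 − 0.0039 = 0.0300
d₁ = 0.0300 / 0.1061 = 0.2831 ≈ 0.28
d₂ = d₁ − σ√T = 0.2831 − 0.1061 = 0.1770 ≈ 0.18
e^(−qT) = e^(−0.033·0.5) = 0.9836;  e^(−rT) = e^(−0.014·0.5) = 0.9930
N(−d₂) = N(-0.18) = 0.4286;  N(−d₁) = N(-0.28) = 0.3897
P = 290·0.9930·0.4286 − 300·0.9836·0.3897 = 123.4239 − 114.9927 = 8.4313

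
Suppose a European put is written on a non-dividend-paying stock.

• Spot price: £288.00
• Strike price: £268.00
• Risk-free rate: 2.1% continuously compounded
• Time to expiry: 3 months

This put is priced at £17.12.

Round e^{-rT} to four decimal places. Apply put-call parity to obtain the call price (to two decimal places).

£38.51

e^(−rT) = e^(−0.021·0.25) = 0.9948
Put-call parity: C − P = S − K·e^(−rT) = 288 − 268·0.9948 = 288 − 266.6064 = 21.3936
C = P + (C − P) = 17.12 + (21.3936) = 38.5136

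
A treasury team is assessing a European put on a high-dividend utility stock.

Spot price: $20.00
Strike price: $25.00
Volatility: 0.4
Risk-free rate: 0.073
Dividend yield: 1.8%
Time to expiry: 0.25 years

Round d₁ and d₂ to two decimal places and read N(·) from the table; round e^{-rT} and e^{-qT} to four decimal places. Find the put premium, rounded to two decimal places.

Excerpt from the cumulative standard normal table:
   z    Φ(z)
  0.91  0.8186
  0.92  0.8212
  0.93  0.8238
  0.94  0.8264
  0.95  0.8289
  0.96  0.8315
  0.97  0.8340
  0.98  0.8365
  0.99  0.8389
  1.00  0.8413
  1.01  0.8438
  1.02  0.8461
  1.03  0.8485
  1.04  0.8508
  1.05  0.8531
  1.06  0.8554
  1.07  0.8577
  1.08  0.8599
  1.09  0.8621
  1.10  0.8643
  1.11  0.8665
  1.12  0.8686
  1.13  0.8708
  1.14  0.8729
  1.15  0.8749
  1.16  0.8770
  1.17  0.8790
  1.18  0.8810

$4.97

σ√T = 0.4 × 0.5000 = 0.2000
d₁ = [ln(20/25) + (0.073 − 0.018 + ½·0.4²)·0.25] / (σ√T) = (-0.2231 + 0.0338) / 0.2000 = -0.9470 ≈ -0.95
d₂ = -0.9470 − 0.2000 = -1.1470 ≈ -1.15
exp(−qT) = exp(−0.018·0.25) = 0.9955;  exp(−rT) = exp(−0.073·0.25) = 0.9819
N(−d₂) = N(1.15) = 0.8749;  N(−d₁) = N(0.95) = 0.8289
P = 25·0.9819·0.8749 − 20·0.9955·0.8289 = 21.4766 − 16.5034 = 4.9732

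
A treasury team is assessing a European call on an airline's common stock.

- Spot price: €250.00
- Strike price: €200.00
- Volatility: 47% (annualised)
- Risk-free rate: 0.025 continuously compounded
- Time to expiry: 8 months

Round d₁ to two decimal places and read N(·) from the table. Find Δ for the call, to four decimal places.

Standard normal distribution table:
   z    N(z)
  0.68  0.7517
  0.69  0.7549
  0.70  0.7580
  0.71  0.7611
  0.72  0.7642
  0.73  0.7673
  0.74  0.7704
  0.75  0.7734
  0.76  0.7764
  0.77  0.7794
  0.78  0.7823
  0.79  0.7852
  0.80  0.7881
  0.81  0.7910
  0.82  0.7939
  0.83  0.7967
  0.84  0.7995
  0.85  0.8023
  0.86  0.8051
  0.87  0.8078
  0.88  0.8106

σ√T = 0.47 × 0.8165 = 0.3838
d₁ = [ln(250/200) + (0.025 + 0.47²/2)·0.6667] / 0.3838 = [0.2231 + 0.0903] / 0.3838 = 0.8168 → 0.82
N(d₁) = N(0.82) = 0.7939
Δ_call = N(d₁) = 0.7939

0.7939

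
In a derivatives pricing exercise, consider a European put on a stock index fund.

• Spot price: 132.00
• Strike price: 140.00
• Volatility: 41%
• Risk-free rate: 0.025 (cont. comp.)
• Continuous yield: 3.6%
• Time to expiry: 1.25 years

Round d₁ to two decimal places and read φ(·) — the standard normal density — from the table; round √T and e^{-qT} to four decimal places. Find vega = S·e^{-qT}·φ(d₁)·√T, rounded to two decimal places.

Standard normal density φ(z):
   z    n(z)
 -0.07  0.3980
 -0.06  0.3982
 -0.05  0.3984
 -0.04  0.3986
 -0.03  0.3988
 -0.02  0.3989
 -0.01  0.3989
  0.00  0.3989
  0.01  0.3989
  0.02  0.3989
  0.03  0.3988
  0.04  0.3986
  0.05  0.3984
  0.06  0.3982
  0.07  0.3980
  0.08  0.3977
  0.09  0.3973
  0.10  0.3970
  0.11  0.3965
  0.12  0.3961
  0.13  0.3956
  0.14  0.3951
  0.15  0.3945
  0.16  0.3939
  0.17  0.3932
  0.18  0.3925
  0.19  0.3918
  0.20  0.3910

σ√T = 0.41·√1.25 = 0.4584
d₁ = [ln(132/140) + (0.025 − 0.036 + ½·0.41²)·1.25] / (σ√T) = (-0.0588 + 0.0913) / 0.4584 = 0.0708 ≈ 0.07
√T = √1.25 = 1.1180
φ(d₁) = φ(0.07) = 0.3980
exp(−qT) = exp(−0.036·1.25) = 0.9560
vega = S·exp(−qT)·φ(d₁)·√T = 132·0.9560·0.3980·1.1180 = 56.1509

56.15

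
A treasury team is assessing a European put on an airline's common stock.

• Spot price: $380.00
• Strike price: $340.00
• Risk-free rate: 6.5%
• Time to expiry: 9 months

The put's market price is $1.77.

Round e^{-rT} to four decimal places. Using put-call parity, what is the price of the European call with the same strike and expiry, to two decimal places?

exp(−rT) = exp(−0.065·0.75) = 0.9524
Put-call parity: C − P = S − K·e^(−rT) = 380 − 340·0.9524 = 380 − 323.8160 = 56.1840
C = P + (C − P) = 1.77 + (56.1840) = 57.9540

$57.95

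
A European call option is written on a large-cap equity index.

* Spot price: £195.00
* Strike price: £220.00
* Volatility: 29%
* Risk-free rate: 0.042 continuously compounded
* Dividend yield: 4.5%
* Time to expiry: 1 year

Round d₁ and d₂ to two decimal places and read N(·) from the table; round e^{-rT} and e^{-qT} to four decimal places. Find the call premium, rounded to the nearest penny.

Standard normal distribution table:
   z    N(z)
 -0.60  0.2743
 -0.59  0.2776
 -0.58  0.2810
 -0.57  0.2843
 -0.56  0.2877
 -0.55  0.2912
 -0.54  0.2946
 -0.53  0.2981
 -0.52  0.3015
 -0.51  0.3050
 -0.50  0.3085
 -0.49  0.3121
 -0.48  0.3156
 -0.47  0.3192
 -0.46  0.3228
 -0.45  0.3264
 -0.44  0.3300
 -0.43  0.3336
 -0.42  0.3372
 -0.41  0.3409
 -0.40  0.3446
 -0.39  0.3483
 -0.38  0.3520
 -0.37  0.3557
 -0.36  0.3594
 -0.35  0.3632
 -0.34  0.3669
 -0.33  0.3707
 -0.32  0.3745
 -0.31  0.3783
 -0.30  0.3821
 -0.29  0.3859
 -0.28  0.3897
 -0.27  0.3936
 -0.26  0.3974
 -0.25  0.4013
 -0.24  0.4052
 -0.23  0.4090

£12.67

T = 1;  σ√T = 0.2900
d₁ = [ln(195/220) + (0.042 − 0.045 + ½·0.29²)·1] / (σ√T) = (-0.1206 + 0.0391) / 0.2900 = -0.2813 ⇒ -0.28
d₂ = -0.2813 − 0.2900 = -0.5713 ⇒ -0.57
e^(−qT) = e^(−0.045·1) = 0.9560;  e^(−rT) = e^(−0.042·1) = 0.9589
N(d₁) = N(-0.28) = 0.3897;  N(d₂) = N(-0.57) = 0.2843
C = 195·0.9560·0.3897 − 220·0.9589·0.2843 = 72.6479 − 59.9754 = 12.6725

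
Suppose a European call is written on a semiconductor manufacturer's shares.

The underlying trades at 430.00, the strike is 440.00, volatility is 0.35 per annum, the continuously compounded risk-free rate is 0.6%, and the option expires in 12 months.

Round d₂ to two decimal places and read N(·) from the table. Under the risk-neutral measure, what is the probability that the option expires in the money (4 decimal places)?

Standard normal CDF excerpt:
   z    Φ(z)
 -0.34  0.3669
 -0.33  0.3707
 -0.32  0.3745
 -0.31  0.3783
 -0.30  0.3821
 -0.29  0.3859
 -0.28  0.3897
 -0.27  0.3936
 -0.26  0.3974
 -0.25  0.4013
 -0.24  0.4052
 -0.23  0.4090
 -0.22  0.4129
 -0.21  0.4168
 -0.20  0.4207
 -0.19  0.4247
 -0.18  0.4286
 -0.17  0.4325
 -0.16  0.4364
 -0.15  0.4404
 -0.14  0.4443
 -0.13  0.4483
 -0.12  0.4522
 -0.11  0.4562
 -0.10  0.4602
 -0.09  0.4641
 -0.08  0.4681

0.4129

T = 1;  σ√T = 0.3500
d₁ = [ln(430/440) + (0.006 + 0.35²/2)·1] / 0.3500 = [-0.0230 + 0.0672] / 0.3500 = 0.1265 ⇒ 0.13
d₂ = d₁ − σ√T = 0.1265 − 0.3500 = -0.2235 ⇒ -0.22
Pr(exercise) under Q = N(d₂) = 0.4129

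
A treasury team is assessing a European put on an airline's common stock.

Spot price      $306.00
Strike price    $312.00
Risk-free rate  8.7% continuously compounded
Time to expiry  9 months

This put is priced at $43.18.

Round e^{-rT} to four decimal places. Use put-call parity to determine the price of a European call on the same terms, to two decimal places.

$56.90

e^(−rT) = e^(−0.087·0.75) = 0.9368
Put-call parity: C − P = S − K·e^(−rT) = 306 − 312·0.9368 = 306 − 292.2816 = 13.7184
C = P + (C − P) = 43.18 + (13.7184) = 56.8984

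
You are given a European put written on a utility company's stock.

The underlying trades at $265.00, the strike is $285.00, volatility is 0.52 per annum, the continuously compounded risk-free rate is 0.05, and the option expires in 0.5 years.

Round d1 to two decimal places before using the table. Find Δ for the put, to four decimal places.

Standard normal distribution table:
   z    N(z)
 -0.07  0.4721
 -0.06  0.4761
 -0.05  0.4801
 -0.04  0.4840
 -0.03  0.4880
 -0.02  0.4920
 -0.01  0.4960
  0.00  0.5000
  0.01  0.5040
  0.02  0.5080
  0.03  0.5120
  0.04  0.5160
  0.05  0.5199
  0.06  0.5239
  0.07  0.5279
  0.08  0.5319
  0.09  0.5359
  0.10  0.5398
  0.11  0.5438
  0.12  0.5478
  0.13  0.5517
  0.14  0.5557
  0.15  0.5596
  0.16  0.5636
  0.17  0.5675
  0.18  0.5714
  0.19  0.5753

T = 0.5;  σ√T = 0.3677
d₁ = [ln(265/285) + (0.05 + 0.52²/2)·0.5] / 0.3677 = [-0.0728 + 0.0926] / 0.3677 = 0.0540 → 0.05
N(d₁) = N(0.05) = 0.5199
Δ_put = N(d₁) − 1 = 0.5199 − 1 = -0.4801

-0.4801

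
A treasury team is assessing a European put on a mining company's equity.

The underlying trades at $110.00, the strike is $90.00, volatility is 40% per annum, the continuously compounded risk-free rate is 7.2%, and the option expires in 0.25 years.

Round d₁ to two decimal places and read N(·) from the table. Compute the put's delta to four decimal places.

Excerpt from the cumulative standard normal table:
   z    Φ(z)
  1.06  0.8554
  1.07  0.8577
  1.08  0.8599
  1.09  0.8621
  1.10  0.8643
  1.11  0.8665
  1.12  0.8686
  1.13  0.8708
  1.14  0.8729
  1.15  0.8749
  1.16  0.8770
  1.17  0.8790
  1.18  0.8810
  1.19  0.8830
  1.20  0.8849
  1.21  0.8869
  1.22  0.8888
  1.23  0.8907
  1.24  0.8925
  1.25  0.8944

-0.1170

σ√T = 0.4 × 0.5000 = 0.2000
d₁ = [ln(110/90) + (0.072 + 0.4²/2)·0.25] / 0.2000 = [0.2007 + 0.0380] / 0.2000 = 1.1934 ⇒ 1.19
N(d₁) = N(1.19) = 0.8830
Δ_put = N(d₁) − 1 = 0.8830 − 1 = -0.1170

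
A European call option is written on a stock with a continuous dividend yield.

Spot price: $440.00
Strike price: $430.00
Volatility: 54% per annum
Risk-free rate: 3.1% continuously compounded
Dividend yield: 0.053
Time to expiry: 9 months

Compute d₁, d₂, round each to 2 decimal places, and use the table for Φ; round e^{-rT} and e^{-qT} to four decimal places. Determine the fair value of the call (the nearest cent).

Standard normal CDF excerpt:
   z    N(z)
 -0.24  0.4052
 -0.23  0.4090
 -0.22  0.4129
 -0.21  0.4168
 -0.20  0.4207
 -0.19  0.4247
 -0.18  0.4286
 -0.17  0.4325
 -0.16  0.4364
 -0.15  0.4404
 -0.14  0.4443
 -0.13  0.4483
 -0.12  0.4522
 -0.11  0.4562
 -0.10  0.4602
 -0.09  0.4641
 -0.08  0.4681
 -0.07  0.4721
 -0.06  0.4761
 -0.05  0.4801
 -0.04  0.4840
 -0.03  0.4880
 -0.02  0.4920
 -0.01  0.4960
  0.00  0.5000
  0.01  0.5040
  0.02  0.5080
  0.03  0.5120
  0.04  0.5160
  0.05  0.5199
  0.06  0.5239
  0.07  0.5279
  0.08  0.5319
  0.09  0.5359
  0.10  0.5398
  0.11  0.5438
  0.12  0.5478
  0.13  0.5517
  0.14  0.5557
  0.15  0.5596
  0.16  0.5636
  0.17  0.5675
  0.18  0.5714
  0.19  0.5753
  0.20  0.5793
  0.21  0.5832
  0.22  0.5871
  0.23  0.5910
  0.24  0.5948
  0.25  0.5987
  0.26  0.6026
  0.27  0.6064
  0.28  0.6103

$79.69

T = 0.75;  σ√T = 0.4677
d₁ = [ln(440/430) + (0.031 − 0.053 + 0.54²/2)·0.75] / 0.4677 = [0.0230 + 0.0929] / 0.4677 = 0.2477 which rounds to 0.25
d₂ = d₁ − σ√T = 0.2477 − 0.4677 = -0.2200 which rounds to -0.22
e^(−qT) = e^(−0.053·0.75) = 0.9610;  e^(−rT) = e^(−0.031·0.75) = 0.9770
C = 440·0.9610·N(0.25) − 430·0.9770·N(-0.22) = 440·0.9610·0.5987 − 430·0.9770·0.4129 = 253.1543 − 173.4634 = 79.6909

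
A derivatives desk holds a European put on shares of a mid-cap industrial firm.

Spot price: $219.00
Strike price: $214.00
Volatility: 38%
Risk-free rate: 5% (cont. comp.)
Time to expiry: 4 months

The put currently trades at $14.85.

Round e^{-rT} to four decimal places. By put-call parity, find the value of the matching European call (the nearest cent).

e^(−rT) = e^(−0.05·0.3333) = 0.9835
Put-call parity: C − P = S − K·e^(−rT) = 219 − 214·0.9835 = 219 − 210.4690 = 8.5310
C = P + (C − P) = 14.85 + (8.5310) = 23.3810

$23.38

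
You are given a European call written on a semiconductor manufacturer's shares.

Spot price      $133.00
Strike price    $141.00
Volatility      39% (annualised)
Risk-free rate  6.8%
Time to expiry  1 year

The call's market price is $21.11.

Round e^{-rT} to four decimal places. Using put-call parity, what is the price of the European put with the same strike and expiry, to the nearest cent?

$19.85

e^(−rT) = e^(−0.068·1) = 0.9343
Put-call parity: C − P = S − K·e^(−rT) = 133 − 141·0.9343 = 133 − 131.7363 = 1.2637
P = C − (C − P) = 21.11 − (1.2637) = 19.8463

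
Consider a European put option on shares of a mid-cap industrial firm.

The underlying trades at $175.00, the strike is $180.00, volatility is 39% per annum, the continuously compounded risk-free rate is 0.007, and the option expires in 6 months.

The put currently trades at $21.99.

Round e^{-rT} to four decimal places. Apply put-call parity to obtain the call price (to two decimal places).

e^(−rT) = e^(−0.007·0.5) = 0.9965
Put-call parity: C − P = S − K·e^(−rT) = 175 − 180·0.9965 = 175 − 179.3700 = -4.3700
C = P + (C − P) = 21.99 + (-4.3700) = 17.6200

$17.62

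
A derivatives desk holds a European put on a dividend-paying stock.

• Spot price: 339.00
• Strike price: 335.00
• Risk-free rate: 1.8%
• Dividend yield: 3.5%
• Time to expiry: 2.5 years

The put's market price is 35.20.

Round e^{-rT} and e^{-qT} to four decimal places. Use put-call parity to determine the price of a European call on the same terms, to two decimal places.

exp(−qT) = exp(−0.035·2.5) = 0.9162;  exp(−rT) = exp(−0.018·2.5) = 0.9560
Put-call parity: C − P = S·e^(−qT) − K·e^(−rT) = 339·0.9162 − 335·0.9560 = 310.5918 − 320.2600 = -9.6682
C = P + (C − P) = 35.20 + (-9.6682) = 25.5318

25.53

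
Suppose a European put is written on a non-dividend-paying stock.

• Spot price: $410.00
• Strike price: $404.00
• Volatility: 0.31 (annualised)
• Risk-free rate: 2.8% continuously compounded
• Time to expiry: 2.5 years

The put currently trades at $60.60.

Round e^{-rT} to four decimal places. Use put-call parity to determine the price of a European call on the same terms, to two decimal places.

$93.91

exp(−rT) = exp(−0.028·2.5) = 0.9324
Put-call parity: C − P = S − K·e^(−rT) = 410 − 404·0.9324 = 410 − 376.6896 = 33.3104
C = P + (C − P) = 60.60 + (33.3104) = 93.9104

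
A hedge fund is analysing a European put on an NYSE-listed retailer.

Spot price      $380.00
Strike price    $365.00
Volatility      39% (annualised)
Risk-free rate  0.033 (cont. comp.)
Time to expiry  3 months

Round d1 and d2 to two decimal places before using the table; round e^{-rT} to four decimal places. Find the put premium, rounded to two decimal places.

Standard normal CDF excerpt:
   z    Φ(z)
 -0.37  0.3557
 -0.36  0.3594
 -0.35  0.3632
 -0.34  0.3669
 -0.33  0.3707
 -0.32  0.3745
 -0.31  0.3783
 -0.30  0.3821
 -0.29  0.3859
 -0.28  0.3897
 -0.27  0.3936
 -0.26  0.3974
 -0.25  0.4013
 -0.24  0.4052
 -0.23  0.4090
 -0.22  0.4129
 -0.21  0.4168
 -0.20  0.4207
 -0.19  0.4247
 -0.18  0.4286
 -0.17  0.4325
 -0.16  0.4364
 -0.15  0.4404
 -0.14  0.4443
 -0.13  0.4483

$21.41

σ√T = 0.39·√0.25 = 0.1950
d₁ = [ln(380/365) + (0.033 + 0.39²/2)·0.25] / 0.1950 = [0.0403 + 0.0273] / 0.1950 = 0.3463 which rounds to 0.35
d₂ = d₁ − σ√T = 0.3463 − 0.1950 = 0.1513 which rounds to 0.15
e^(−rT) = e^(−0.033·0.25) = 0.9918
N(−d₂) = N(-0.15) = 0.4404;  N(−d₁) = N(-0.35) = 0.3632
P = 365·0.9918·0.4404 − 380·0.3632 = 159.4279 − 138.0160 = 21.4119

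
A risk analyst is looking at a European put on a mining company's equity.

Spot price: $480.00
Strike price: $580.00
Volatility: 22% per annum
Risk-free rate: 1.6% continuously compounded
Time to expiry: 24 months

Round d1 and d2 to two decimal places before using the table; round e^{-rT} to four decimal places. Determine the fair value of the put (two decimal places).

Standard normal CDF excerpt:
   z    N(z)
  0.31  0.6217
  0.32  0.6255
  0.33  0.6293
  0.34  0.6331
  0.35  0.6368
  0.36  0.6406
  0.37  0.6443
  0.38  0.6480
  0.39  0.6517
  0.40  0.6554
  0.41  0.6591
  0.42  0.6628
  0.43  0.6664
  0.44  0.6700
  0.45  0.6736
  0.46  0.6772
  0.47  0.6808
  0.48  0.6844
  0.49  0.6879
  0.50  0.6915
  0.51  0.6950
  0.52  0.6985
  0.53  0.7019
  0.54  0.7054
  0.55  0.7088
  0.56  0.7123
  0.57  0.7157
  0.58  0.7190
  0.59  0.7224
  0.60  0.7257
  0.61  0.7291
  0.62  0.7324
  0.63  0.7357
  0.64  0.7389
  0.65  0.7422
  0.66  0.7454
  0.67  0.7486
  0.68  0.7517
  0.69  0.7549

$113.05

T = 2;  σ√T = 0.3111
d₁ = [ln(480/580) + (0.016 + 0.22²/2)·2] / 0.3111 = [-0.1892 + 0.0804] / 0.3111 = -0.3498 which rounds to -0.35
d₂ = d₁ − σ√T = -0.3498 − 0.3111 = -0.6610 which rounds to -0.66
exp(−rT) = exp(−0.016·2) = 0.9685
N(−d₂) = N(0.66) = 0.7454;  N(−d₁) = N(0.35) = 0.6368
P = 580·0.9685·0.7454 − 480·0.6368 = 418.7135 − 305.6640 = 113.0495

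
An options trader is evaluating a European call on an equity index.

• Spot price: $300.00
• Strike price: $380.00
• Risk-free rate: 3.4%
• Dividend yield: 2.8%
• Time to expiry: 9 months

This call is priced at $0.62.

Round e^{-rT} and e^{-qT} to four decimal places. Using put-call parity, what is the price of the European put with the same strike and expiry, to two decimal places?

exp(−qT) = exp(−0.028·0.75) = 0.9792;  exp(−rT) = exp(−0.034·0.75) = 0.9748
Put-call parity: C − P = S·e^(−qT) − K·e^(−rT) = 300·0.9792 − 380·0.9748 = 293.7600 − 370.4240 = -76.6640
P = C − (C − P) = 0.62 − (-76.6640) = 77.2840

$77.28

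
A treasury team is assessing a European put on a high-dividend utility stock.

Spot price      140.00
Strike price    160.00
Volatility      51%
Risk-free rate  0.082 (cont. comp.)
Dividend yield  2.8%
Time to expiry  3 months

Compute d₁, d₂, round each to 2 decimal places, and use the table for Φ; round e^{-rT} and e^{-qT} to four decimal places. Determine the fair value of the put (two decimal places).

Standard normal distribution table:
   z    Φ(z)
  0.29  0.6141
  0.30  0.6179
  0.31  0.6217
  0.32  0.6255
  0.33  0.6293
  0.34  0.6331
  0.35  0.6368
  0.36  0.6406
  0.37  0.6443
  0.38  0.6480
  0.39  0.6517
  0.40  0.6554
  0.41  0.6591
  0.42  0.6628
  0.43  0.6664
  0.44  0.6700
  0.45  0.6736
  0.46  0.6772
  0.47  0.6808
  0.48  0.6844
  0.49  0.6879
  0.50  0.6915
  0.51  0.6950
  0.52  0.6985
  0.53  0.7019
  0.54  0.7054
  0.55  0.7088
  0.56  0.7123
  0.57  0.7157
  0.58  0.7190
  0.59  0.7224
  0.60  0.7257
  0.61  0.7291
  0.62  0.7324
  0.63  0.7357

T = 0.25;  σ√T = 0.2550
d₁ = [ln(140/160) + (0.082 − 0.028 + ½·0.51²)·0.25] / (σ√T) = (-0.1335 + 0.0460) / 0.2550 = -0.3432 which rounds to -0.34
d₂ = -0.3432 − 0.2550 = -0.5982 which rounds to -0.60
e^(−qT) = e^(−0.028·0.25) = 0.9930;  e^(−rT) = e^(−0.082·0.25) = 0.9797
N(−d₂) = N(0.60) = 0.7257;  N(−d₁) = N(0.34) = 0.6331
P = 160·0.9797·0.7257 − 140·0.9930·0.6331 = 113.7549 − 88.0136 = 25.7414

25.74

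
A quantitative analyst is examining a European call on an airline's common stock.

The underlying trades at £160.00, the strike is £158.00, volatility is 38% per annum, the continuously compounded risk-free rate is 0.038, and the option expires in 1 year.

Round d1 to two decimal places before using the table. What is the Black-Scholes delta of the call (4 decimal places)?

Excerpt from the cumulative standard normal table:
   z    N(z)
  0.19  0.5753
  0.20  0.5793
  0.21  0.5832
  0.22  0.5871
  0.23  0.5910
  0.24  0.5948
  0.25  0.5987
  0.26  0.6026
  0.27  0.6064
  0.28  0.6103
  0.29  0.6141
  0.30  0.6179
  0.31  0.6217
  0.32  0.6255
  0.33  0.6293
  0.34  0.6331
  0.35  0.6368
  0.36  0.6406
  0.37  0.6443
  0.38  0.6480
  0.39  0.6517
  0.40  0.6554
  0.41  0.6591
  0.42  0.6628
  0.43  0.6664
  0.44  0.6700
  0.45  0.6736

0.6255

σ√T = 0.38·√1 = 0.3800
d₁ = [ln(160/158) + (0.038 + 0.38²/2)·1] / 0.3800 = [0.0126 + 0.1102] / 0.3800 = 0.3231 → 0.32
N(d₁) = N(0.32) = 0.6255
Δ_call = N(d₁) = 0.6255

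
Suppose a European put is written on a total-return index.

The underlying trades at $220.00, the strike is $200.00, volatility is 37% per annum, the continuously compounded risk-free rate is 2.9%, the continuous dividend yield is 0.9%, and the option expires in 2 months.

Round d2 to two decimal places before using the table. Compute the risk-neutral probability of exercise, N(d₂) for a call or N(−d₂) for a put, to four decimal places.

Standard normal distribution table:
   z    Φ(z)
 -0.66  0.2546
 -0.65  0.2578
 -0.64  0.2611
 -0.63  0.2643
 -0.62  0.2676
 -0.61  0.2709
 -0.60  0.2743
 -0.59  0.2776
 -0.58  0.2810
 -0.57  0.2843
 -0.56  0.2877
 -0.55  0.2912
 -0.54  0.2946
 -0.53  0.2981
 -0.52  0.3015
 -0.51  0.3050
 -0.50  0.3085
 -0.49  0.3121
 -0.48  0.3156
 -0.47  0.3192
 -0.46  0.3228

0.2810

σ√T = 0.37 × 0.4082 = 0.1511
d₁ = [ln(220/200) + (0.029 − 0.009 + ½·0.37²)·0.1667] / (σ√T) = (0.0953 + 0.0147) / 0.1511 = 0.7286 ≈ 0.73
d₂ = 0.7286 − 0.1511 = 0.5775 ≈ 0.58
Pr(exercise) under Q = N(−d₂) = N(-0.58) = 0.2810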